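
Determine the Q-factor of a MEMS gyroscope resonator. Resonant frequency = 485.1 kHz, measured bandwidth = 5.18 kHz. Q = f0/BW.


Step 1: Q = f0 / bandwidth
Step 2: Q = 485.1 / 5.18
Q = 93.6


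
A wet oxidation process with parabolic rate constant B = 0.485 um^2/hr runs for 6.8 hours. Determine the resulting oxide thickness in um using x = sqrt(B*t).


Step 1: Compute B*t = 0.485 * 6.8 = 3.298
Step 2: x = sqrt(3.298)
x = 1.816 um


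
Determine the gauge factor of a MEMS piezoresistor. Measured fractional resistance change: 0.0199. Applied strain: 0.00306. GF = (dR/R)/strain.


Step 1: Identify values.
dR/R = 0.0199, strain = 0.00306
Step 2: GF = (dR/R) / strain = 0.0199 / 0.00306
GF = 6.5


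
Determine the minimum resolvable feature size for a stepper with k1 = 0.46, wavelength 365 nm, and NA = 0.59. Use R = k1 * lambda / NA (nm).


Step 1: Identify values: k1 = 0.46, lambda = 365 nm, NA = 0.59
Step 2: R = k1 * lambda / NA
R = 0.46 * 365 / 0.59
R = 284.6 nm


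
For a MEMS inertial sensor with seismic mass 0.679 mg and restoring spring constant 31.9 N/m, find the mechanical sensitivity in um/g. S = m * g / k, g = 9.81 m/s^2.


Step 1: Convert mass: m = 0.679 mg = 6.79e-07 kg
Step 2: S = m * g / k = 6.79e-07 * 9.81 / 31.9
Step 3: S = 2.09e-07 m/g
Step 4: Convert to um/g: S = 0.209 um/g


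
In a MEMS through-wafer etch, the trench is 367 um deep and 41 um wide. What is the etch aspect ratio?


Step 1: AR = depth / width
Step 2: AR = 367 / 41
AR = 9.0


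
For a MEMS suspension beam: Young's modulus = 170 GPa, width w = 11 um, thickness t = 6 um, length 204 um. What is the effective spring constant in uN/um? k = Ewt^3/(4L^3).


Step 1: Convert E to consistent units (1 GPa = 1000 uN/um^2).
E = 170 GPa = 170000 uN/um^2
Step 2: Compute t^3 = 6^3 = 216
Step 3: Compute L^3 = 204^3 = 8489664
Step 4: k = 170000 * 11 * 216 / (4 * 8489664)
k = 11.8945 uN/um


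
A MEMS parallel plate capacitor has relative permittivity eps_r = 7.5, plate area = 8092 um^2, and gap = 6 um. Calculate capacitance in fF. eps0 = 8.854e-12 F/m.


Step 1: Convert area to m^2: A = 8092e-12 m^2
Step 2: Convert gap to m: d = 6e-6 m
Step 3: C = eps0 * eps_r * A / d
C = 8.854e-12 * 7.5 * 8092e-12 / 6e-6
Step 4: Convert to fF (multiply by 1e15).
C = 89.56 fF


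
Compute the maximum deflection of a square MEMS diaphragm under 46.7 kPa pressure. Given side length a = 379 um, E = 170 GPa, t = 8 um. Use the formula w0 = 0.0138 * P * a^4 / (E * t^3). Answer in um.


Step 1: Convert pressure to compatible units (E is in GPa, so P in GPa).
P = 46.7 kPa = 46.7e-6 GPa
Step 2: Compute numerator: 0.0138 * P * a^4.
a^4 = 379^4 = 20632736881
numerator = 0.0138 * 46.7e-6 * 20632736881 = 1.3297e+04
Step 3: Compute denominator: E * t^3 = 170 * 8^3 = 87040
Step 4: w0 = numerator / denominator = 1.3297e+04 / 87040 = 0.1528 um


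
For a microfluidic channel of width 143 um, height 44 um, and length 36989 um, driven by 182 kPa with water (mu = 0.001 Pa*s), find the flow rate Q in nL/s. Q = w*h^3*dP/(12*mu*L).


Step 1: Convert all dimensions to SI (meters).
w = 143e-6 m, h = 44e-6 m, L = 36989e-6 m, dP = 182e3 Pa
Step 2: Q = w * h^3 * dP / (12 * mu * L)
Q = 143e-6 * (44e-6)^3 * 182e3 / (12 * 0.001 * 36989e-6) = 4.99472542e-09 m^3/s
Step 3: Convert Q from m^3/s to nL/s (1 m^3 = 1e12 nL, so multiply by 1e12).
Q = 4994.725 nL/s


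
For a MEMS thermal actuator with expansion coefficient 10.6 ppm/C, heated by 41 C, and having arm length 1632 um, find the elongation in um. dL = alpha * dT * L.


Step 1: Convert CTE: alpha = 10.6 ppm/C = 10.6e-6 /C
Step 2: dL = 10.6e-6 * 41 * 1632
dL = 0.7093 um


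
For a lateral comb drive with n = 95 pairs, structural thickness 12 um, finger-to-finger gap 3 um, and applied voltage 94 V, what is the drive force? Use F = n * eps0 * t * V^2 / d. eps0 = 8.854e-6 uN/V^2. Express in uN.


Step 1: Parameters: n=95, eps0=8.854e-6 uN/V^2, t=12 um, V=94 V, d=3 um
Step 2: V^2 = 8836
Step 3: F = 95 * 8.854e-6 * 12 * 8836 / 3
F = 29.729 uN


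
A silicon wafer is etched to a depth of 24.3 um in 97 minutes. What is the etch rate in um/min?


Step 1: Etch rate = depth / time
Step 2: rate = 24.3 / 97
rate = 0.251 um/min


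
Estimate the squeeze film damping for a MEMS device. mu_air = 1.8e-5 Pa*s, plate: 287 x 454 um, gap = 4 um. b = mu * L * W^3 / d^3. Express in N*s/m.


Step 1: Convert to SI.
L = 287e-6 m, W = 454e-6 m, d = 4e-6 m
Step 2: W^3 = (454e-6)^3 = 9.36e-11 m^3
Step 3: d^3 = (4e-6)^3 = 6.40e-17 m^3
Step 4: b = 1.8e-5 * 287e-6 * 9.36e-11 / 6.40e-17
b = 7.55e-03 N*s/m


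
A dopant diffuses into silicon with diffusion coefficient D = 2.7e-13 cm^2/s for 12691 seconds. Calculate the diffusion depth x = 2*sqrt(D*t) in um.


Step 1: Compute D*t = 2.7e-13 * 12691 = 3.42657e-09 cm^2
Step 2: sqrt(D*t) = 5.85369e-05 cm
Step 3: x = 2 * 5.85369e-05 cm = 1.170738e-04 cm
Step 4: Convert to um (1 cm = 1e4 um): x = 1.171 um


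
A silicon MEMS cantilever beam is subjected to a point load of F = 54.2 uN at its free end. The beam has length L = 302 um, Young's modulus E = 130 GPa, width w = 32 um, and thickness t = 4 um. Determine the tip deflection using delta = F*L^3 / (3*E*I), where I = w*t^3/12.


Step 1: Calculate the second moment of area.
I = w * t^3 / 12 = 32 * 4^3 / 12 = 170.6667 um^4
Step 2: Convert E to consistent units (1 GPa = 1000 uN/um^2).
E = 130 GPa = 130000 uN/um^2
Step 3: Calculate tip deflection.
delta = F * L^3 / (3 * E * I)
delta = 54.2 * 302^3 / (3 * 130000 * 170.6667)
delta = 22.4288 um


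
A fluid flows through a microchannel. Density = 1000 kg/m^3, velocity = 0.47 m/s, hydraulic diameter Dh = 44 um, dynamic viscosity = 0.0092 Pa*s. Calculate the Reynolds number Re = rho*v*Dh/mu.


Step 1: Convert Dh to meters: Dh = 44e-6 m
Step 2: Re = rho * v * Dh / mu
Re = 1000 * 0.47 * 44e-6 / 0.0092
Re = 2.248


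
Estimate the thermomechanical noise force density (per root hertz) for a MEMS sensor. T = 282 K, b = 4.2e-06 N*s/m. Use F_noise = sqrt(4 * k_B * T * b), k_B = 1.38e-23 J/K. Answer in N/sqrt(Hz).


Step 1: Compute 4 * k_B * T * b
= 4 * 1.38e-23 * 282 * 4.2e-06
= 6.5379e-26 N^2/Hz
Step 2: F_noise = sqrt(6.5379e-26)
F_noise = 2.56e-13 N/sqrt(Hz)


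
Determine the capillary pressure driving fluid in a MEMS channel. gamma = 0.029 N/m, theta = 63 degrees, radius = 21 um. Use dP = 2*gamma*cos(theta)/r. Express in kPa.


Step 1: cos(63 deg) = 0.454
Step 2: Convert r to m: r = 21e-6 m
Step 3: dP = 2 * 0.029 * 0.454 / 21e-6 = 1253.9 Pa
Step 4: Convert Pa to kPa (divide by 1000).
dP = 1.25 kPa


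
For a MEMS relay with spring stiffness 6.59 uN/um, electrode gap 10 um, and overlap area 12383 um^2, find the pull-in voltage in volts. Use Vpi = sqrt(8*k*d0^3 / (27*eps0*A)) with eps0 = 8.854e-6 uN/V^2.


Step 1: Compute numerator: 8 * k * d0^3 = 8 * 6.59 * 10^3 = 52720.0
Step 2: Compute denominator: 27 * eps0 * A = 27 * 8.854e-6 * 12383 = 2.960255
Step 3: Vpi = sqrt(52720.0 / 2.960255)
Vpi = 133.45 V


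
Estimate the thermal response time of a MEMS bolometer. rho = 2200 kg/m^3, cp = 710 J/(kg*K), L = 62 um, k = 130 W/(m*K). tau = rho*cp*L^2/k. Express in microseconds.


Step 1: Convert L to m: L = 62e-6 m
Step 2: L^2 = (62e-6)^2 = 3.844e-09 m^2
Step 3: tau = 2200 * 710 * 3.844e-09 / 130 = 4.618714e-05 s
Step 4: Convert to microseconds (multiply by 1e6).
tau = 46.187 us


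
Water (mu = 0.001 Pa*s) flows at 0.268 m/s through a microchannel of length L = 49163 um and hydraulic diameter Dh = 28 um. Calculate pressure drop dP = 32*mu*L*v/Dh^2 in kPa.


Step 1: Convert to SI: L = 49163e-6 m, Dh = 28e-6 m
Step 2: dP = 32 * 0.001 * 49163e-6 * 0.268 / (28e-6)^2
Step 3: dP = 537783.02 Pa
Step 4: Convert to kPa: dP = 537.78 kPa


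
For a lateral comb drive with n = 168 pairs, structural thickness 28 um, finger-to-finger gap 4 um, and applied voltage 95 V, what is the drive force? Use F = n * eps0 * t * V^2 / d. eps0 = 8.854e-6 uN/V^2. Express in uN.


Step 1: Parameters: n=168, eps0=8.854e-6 uN/V^2, t=28 um, V=95 V, d=4 um
Step 2: V^2 = 9025
Step 3: F = 168 * 8.854e-6 * 28 * 9025 / 4
F = 93.971 uN


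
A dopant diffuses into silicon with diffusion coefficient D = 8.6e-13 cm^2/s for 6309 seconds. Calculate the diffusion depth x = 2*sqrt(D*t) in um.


Step 1: Compute D*t = 8.6e-13 * 6309 = 5.42574e-09 cm^2
Step 2: sqrt(D*t) = 7.36596e-05 cm
Step 3: x = 2 * 7.36596e-05 cm = 1.473192e-04 cm
Step 4: Convert to um (1 cm = 1e4 um): x = 1.473 um


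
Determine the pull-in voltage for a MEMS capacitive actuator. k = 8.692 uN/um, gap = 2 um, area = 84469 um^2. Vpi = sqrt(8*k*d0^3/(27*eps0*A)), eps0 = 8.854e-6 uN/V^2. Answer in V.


Step 1: Compute numerator: 8 * k * d0^3 = 8 * 8.692 * 2^3 = 556.288
Step 2: Compute denominator: 27 * eps0 * A = 27 * 8.854e-6 * 84469 = 20.19299
Step 3: Vpi = sqrt(556.288 / 20.19299)
Vpi = 5.25 V


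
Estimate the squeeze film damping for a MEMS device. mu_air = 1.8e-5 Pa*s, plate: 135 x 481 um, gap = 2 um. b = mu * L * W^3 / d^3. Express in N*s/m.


Step 1: Convert to SI.
L = 135e-6 m, W = 481e-6 m, d = 2e-6 m
Step 2: W^3 = (481e-6)^3 = 1.11e-10 m^3
Step 3: d^3 = (2e-6)^3 = 8.00e-18 m^3
Step 4: b = 1.8e-5 * 135e-6 * 1.11e-10 / 8.00e-18
b = 3.38e-02 N*s/m


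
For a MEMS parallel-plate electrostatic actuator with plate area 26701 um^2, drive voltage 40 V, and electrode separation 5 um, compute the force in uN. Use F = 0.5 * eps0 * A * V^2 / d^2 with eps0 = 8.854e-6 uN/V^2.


Step 1: Identify parameters.
eps0 = 8.854e-6 uN/V^2, A = 26701 um^2, V = 40 V, d = 5 um
Step 2: Compute V^2 = 40^2 = 1600
Step 3: Compute d^2 = 5^2 = 25
Step 4: F = 0.5 * 8.854e-6 * 26701 * 1600 / 25
F = 7.565 uN


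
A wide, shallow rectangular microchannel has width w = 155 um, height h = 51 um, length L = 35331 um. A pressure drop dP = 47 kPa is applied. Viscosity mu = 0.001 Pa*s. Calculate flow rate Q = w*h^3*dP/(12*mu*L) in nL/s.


Step 1: Convert all dimensions to SI (meters).
w = 155e-6 m, h = 51e-6 m, L = 35331e-6 m, dP = 47e3 Pa
Step 2: Q = w * h^3 * dP / (12 * mu * L)
Q = 155e-6 * (51e-6)^3 * 47e3 / (12 * 0.001 * 35331e-6) = 2.27930744e-09 m^3/s
Step 3: Convert Q from m^3/s to nL/s (1 m^3 = 1e12 nL, so multiply by 1e12).
Q = 2279.307 nL/s


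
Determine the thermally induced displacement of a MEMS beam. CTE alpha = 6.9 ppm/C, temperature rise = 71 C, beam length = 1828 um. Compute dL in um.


Step 1: Convert CTE: alpha = 6.9 ppm/C = 6.9e-6 /C
Step 2: dL = 6.9e-6 * 71 * 1828
dL = 0.8955 um


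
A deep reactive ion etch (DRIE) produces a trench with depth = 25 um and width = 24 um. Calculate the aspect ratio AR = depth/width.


Step 1: AR = depth / width
Step 2: AR = 25 / 24
AR = 1.0


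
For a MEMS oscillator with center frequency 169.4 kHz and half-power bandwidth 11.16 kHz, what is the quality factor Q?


Step 1: Q = f0 / bandwidth
Step 2: Q = 169.4 / 11.16
Q = 15.2


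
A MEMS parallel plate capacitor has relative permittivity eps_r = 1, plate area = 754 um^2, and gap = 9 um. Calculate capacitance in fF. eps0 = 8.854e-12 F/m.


Step 1: Convert area to m^2: A = 754e-12 m^2
Step 2: Convert gap to m: d = 9e-6 m
Step 3: C = eps0 * eps_r * A / d
C = 8.854e-12 * 1 * 754e-12 / 9e-6
Step 4: Convert to fF (multiply by 1e15).
C = 0.74 fF


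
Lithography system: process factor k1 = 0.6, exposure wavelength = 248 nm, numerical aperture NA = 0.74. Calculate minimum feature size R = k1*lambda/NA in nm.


Step 1: Identify values: k1 = 0.6, lambda = 248 nm, NA = 0.74
Step 2: R = k1 * lambda / NA
R = 0.6 * 248 / 0.74
R = 201.1 nm


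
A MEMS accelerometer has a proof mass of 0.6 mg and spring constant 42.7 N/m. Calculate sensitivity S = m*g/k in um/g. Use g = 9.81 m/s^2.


Step 1: Convert mass: m = 0.6 mg = 6.00e-07 kg
Step 2: S = m * g / k = 6.00e-07 * 9.81 / 42.7
Step 3: S = 1.38e-07 m/g
Step 4: Convert to um/g: S = 0.138 um/g


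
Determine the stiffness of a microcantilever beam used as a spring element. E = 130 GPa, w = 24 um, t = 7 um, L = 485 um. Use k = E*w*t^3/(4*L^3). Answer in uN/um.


Step 1: Convert E to consistent units (1 GPa = 1000 uN/um^2).
E = 130 GPa = 130000 uN/um^2
Step 2: Compute t^3 = 7^3 = 343
Step 3: Compute L^3 = 485^3 = 114084125
Step 4: k = 130000 * 24 * 343 / (4 * 114084125)
k = 2.3451 uN/um


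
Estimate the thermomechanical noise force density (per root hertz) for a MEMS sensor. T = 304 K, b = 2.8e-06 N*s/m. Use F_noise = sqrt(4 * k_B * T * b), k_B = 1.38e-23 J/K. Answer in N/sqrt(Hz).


Step 1: Compute 4 * k_B * T * b
= 4 * 1.38e-23 * 304 * 2.8e-06
= 4.6986e-26 N^2/Hz
Step 2: F_noise = sqrt(4.6986e-26)
F_noise = 2.17e-13 N/sqrt(Hz)


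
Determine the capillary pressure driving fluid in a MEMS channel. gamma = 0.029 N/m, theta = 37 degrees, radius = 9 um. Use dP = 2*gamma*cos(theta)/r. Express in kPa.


Step 1: cos(37 deg) = 0.7986
Step 2: Convert r to m: r = 9e-6 m
Step 3: dP = 2 * 0.029 * 0.7986 / 9e-6 = 5146.5 Pa
Step 4: Convert Pa to kPa (divide by 1000).
dP = 5.15 kPa


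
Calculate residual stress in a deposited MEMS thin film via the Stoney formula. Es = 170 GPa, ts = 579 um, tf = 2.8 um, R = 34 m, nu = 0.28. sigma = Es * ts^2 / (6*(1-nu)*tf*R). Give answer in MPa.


Step 1: Compute numerator: Es * ts^2 = 170 * 579^2 = 56990970 (GPa*um^2)
Step 2: Compute denominator (R in um): 6*(1-nu)*tf*R = 6*0.72*2.8*34e6 = 411264000.0 (um^2)
Step 3: sigma (GPa) = 56990970 / 411264000.0 = 1.38575e-01 GPa
Step 4: Convert to MPa (x1000): sigma = 138.6 MPa


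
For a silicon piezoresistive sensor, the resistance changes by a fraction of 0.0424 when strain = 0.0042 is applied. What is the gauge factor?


Step 1: Identify values.
dR/R = 0.0424, strain = 0.0042
Step 2: GF = (dR/R) / strain = 0.0424 / 0.0042
GF = 10.1


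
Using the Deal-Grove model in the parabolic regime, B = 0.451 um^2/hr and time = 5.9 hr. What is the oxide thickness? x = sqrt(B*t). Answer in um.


Step 1: Compute B*t = 0.451 * 5.9 = 2.6609
Step 2: x = sqrt(2.6609)
x = 1.631 um


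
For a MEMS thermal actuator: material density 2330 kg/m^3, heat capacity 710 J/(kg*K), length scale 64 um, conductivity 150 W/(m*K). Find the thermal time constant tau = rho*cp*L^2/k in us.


Step 1: Convert L to m: L = 64e-6 m
Step 2: L^2 = (64e-6)^2 = 4.096e-09 m^2
Step 3: tau = 2330 * 710 * 4.096e-09 / 150 = 4.517342e-05 s
Step 4: Convert to microseconds (multiply by 1e6).
tau = 45.173 us


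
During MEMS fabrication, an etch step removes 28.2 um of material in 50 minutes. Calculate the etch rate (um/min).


Step 1: Etch rate = depth / time
Step 2: rate = 28.2 / 50
rate = 0.564 um/min


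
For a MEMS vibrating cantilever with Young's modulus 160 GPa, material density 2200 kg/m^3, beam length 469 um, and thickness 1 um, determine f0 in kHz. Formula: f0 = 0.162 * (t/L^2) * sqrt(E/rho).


Step 1: Convert units to SI.
t_SI = 1e-6 m, L_SI = 469e-6 m
Step 2: Calculate sqrt(E/rho).
sqrt(160e9 / 2200) = 8528.03 m/s
Step 3: Compute f0.
f0 = 0.162 * 1e-6 / (469e-6)^2 * 8528.03 = 6280.8 Hz = 6.28 kHz


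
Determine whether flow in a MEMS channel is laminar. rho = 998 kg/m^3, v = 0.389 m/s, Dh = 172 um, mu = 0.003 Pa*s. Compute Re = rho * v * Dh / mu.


Step 1: Convert Dh to meters: Dh = 172e-6 m
Step 2: Re = rho * v * Dh / mu
Re = 998 * 0.389 * 172e-6 / 0.003
Re = 22.258
Since Re = 22.258 is below ~2300, the flow is laminar.


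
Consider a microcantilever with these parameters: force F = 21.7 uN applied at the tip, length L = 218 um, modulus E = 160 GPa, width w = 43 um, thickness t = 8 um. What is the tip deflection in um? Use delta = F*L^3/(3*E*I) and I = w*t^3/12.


Step 1: Calculate the second moment of area.
I = w * t^3 / 12 = 43 * 8^3 / 12 = 1834.6667 um^4
Step 2: Convert E to consistent units (1 GPa = 1000 uN/um^2).
E = 160 GPa = 160000 uN/um^2
Step 3: Calculate tip deflection.
delta = F * L^3 / (3 * E * I)
delta = 21.7 * 218^3 / (3 * 160000 * 1834.6667)
delta = 0.2553 um


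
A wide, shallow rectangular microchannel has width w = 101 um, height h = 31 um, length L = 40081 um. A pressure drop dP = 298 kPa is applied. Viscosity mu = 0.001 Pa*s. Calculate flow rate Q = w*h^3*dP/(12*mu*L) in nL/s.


Step 1: Convert all dimensions to SI (meters).
w = 101e-6 m, h = 31e-6 m, L = 40081e-6 m, dP = 298e3 Pa
Step 2: Q = w * h^3 * dP / (12 * mu * L)
Q = 101e-6 * (31e-6)^3 * 298e3 / (12 * 0.001 * 40081e-6) = 1.86424473e-09 m^3/s
Step 3: Convert Q from m^3/s to nL/s (1 m^3 = 1e12 nL, so multiply by 1e12).
Q = 1864.245 nL/s


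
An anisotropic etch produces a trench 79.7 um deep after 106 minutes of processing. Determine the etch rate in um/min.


Step 1: Etch rate = depth / time
Step 2: rate = 79.7 / 106
rate = 0.752 um/min


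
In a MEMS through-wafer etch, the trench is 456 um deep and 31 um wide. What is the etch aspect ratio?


Step 1: AR = depth / width
Step 2: AR = 456 / 31
AR = 14.7


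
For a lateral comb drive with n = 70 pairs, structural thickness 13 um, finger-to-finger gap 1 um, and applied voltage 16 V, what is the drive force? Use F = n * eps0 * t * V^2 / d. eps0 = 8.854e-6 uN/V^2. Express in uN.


Step 1: Parameters: n=70, eps0=8.854e-6 uN/V^2, t=13 um, V=16 V, d=1 um
Step 2: V^2 = 256
Step 3: F = 70 * 8.854e-6 * 13 * 256 / 1
F = 2.063 uN


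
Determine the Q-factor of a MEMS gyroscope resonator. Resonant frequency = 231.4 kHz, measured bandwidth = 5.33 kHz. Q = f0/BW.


Step 1: Q = f0 / bandwidth
Step 2: Q = 231.4 / 5.33
Q = 43.4


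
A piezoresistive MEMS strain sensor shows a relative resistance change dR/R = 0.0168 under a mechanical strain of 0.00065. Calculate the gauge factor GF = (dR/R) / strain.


Step 1: Identify values.
dR/R = 0.0168, strain = 0.00065
Step 2: GF = (dR/R) / strain = 0.0168 / 0.00065
GF = 25.8


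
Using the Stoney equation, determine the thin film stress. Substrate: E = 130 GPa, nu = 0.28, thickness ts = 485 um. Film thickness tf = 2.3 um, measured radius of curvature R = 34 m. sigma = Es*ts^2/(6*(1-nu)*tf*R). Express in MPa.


Step 1: Compute numerator: Es * ts^2 = 130 * 485^2 = 30579250 (GPa*um^2)
Step 2: Compute denominator (R in um): 6*(1-nu)*tf*R = 6*0.72*2.3*34e6 = 337824000.0 (um^2)
Step 3: sigma (GPa) = 30579250 / 337824000.0 = 9.0518e-02 GPa
Step 4: Convert to MPa (x1000): sigma = 90.5 MPa


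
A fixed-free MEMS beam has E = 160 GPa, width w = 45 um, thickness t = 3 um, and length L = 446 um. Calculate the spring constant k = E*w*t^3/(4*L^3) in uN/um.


Step 1: Convert E to consistent units (1 GPa = 1000 uN/um^2).
E = 160 GPa = 160000 uN/um^2
Step 2: Compute t^3 = 3^3 = 27
Step 3: Compute L^3 = 446^3 = 88716536
Step 4: k = 160000 * 45 * 27 / (4 * 88716536)
k = 0.5478 uN/um


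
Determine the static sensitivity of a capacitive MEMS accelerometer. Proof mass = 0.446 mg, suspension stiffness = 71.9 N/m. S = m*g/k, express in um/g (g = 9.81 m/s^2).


Step 1: Convert mass: m = 0.446 mg = 4.46e-07 kg
Step 2: S = m * g / k = 4.46e-07 * 9.81 / 71.9
Step 3: S = 6.09e-08 m/g
Step 4: Convert to um/g: S = 0.061 um/g


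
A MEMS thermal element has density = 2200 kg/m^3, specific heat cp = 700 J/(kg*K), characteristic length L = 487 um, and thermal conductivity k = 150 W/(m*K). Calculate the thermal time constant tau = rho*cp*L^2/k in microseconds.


Step 1: Convert L to m: L = 487e-6 m
Step 2: L^2 = (487e-6)^2 = 2.37169e-07 m^2
Step 3: tau = 2200 * 700 * 2.37169e-07 / 150 = 2.43493507e-03 s
Step 4: Convert to microseconds (multiply by 1e6).
tau = 2434.935 us


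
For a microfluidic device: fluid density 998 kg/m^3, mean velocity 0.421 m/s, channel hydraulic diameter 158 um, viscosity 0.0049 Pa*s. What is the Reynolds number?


Step 1: Convert Dh to meters: Dh = 158e-6 m
Step 2: Re = rho * v * Dh / mu
Re = 998 * 0.421 * 158e-6 / 0.0049
Re = 13.548


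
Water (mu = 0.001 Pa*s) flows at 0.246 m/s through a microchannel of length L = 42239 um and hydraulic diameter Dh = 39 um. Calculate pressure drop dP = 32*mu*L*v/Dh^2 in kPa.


Step 1: Convert to SI: L = 42239e-6 m, Dh = 39e-6 m
Step 2: dP = 32 * 0.001 * 42239e-6 * 0.246 / (39e-6)^2
Step 3: dP = 218609.74 Pa
Step 4: Convert to kPa: dP = 218.61 kPa


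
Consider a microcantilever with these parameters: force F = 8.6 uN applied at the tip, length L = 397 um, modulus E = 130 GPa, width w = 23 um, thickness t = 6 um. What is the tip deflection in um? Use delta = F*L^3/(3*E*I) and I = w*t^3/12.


Step 1: Calculate the second moment of area.
I = w * t^3 / 12 = 23 * 6^3 / 12 = 414.0 um^4
Step 2: Convert E to consistent units (1 GPa = 1000 uN/um^2).
E = 130 GPa = 130000 uN/um^2
Step 3: Calculate tip deflection.
delta = F * L^3 / (3 * E * I)
delta = 8.6 * 397^3 / (3 * 130000 * 414.0)
delta = 3.3328 um


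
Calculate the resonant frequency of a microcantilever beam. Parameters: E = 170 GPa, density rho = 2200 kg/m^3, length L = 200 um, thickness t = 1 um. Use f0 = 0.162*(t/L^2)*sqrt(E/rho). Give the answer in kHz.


Step 1: Convert units to SI.
t_SI = 1e-6 m, L_SI = 200e-6 m
Step 2: Calculate sqrt(E/rho).
sqrt(170e9 / 2200) = 8790.49 m/s
Step 3: Compute f0.
f0 = 0.162 * 1e-6 / (200e-6)^2 * 8790.49 = 35601.5 Hz = 35.6 kHz


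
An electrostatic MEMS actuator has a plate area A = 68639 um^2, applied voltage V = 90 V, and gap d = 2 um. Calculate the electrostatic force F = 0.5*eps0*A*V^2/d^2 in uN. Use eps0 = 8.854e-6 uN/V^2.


Step 1: Identify parameters.
eps0 = 8.854e-6 uN/V^2, A = 68639 um^2, V = 90 V, d = 2 um
Step 2: Compute V^2 = 90^2 = 8100
Step 3: Compute d^2 = 2^2 = 4
Step 4: F = 0.5 * 8.854e-6 * 68639 * 8100 / 4
F = 615.326 uN


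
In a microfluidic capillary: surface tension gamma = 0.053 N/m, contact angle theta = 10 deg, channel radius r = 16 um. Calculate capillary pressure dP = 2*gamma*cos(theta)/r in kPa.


Step 1: cos(10 deg) = 0.9848
Step 2: Convert r to m: r = 16e-6 m
Step 3: dP = 2 * 0.053 * 0.9848 / 16e-6 = 6524.3 Pa
Step 4: Convert Pa to kPa (divide by 1000).
dP = 6.52 kPa


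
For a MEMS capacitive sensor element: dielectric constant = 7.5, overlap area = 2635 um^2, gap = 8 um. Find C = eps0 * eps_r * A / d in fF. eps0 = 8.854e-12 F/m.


Step 1: Convert area to m^2: A = 2635e-12 m^2
Step 2: Convert gap to m: d = 8e-6 m
Step 3: C = eps0 * eps_r * A / d
C = 8.854e-12 * 7.5 * 2635e-12 / 8e-6
Step 4: Convert to fF (multiply by 1e15).
C = 21.87 fF


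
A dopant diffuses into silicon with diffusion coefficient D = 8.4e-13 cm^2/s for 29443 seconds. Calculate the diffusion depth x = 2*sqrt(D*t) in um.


Step 1: Compute D*t = 8.4e-13 * 29443 = 2.473212e-08 cm^2
Step 2: sqrt(D*t) = 1.57264e-04 cm
Step 3: x = 2 * 1.57264e-04 cm = 3.14528e-04 cm
Step 4: Convert to um (1 cm = 1e4 um): x = 3.145 um


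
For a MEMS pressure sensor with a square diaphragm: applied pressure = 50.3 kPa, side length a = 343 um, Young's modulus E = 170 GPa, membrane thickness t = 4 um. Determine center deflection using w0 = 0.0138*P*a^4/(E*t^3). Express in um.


Step 1: Convert pressure to compatible units (E is in GPa, so P in GPa).
P = 50.3 kPa = 50.3e-6 GPa
Step 2: Compute numerator: 0.0138 * P * a^4.
a^4 = 343^4 = 13841287201
numerator = 0.0138 * 50.3e-6 * 13841287201 = 9.60779e+03
Step 3: Compute denominator: E * t^3 = 170 * 4^3 = 10880
Step 4: w0 = numerator / denominator = 9.60779e+03 / 10880 = 0.8831 um


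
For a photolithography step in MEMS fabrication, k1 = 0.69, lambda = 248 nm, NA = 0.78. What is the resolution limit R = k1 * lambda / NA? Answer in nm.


Step 1: Identify values: k1 = 0.69, lambda = 248 nm, NA = 0.78
Step 2: R = k1 * lambda / NA
R = 0.69 * 248 / 0.78
R = 219.4 nm


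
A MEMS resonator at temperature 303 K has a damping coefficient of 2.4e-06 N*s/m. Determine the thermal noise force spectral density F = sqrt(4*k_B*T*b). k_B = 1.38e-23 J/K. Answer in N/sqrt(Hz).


Step 1: Compute 4 * k_B * T * b
= 4 * 1.38e-23 * 303 * 2.4e-06
= 4.0141e-26 N^2/Hz
Step 2: F_noise = sqrt(4.0141e-26)
F_noise = 2.00e-13 N/sqrt(Hz)


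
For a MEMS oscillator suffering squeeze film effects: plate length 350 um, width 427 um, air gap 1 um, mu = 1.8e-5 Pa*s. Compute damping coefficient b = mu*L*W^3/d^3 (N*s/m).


Step 1: Convert to SI.
L = 350e-6 m, W = 427e-6 m, d = 1e-6 m
Step 2: W^3 = (427e-6)^3 = 7.79e-11 m^3
Step 3: d^3 = (1e-6)^3 = 1.00e-18 m^3
Step 4: b = 1.8e-5 * 350e-6 * 7.79e-11 / 1.00e-18
b = 4.90e-01 N*s/m


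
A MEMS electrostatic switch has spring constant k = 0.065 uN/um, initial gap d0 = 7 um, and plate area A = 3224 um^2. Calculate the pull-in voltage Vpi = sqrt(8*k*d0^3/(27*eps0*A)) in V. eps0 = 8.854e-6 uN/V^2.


Step 1: Compute numerator: 8 * k * d0^3 = 8 * 0.065 * 7^3 = 178.36
Step 2: Compute denominator: 27 * eps0 * A = 27 * 8.854e-6 * 3224 = 0.770723
Step 3: Vpi = sqrt(178.36 / 0.770723)
Vpi = 15.21 V


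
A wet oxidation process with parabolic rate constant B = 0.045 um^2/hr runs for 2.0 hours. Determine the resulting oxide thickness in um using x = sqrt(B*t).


Step 1: Compute B*t = 0.045 * 2.0 = 0.09
Step 2: x = sqrt(0.09)
x = 0.3 um


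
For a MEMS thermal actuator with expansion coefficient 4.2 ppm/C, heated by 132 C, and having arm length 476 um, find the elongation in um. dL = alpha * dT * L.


Step 1: Convert CTE: alpha = 4.2 ppm/C = 4.2e-6 /C
Step 2: dL = 4.2e-6 * 132 * 476
dL = 0.2639 um


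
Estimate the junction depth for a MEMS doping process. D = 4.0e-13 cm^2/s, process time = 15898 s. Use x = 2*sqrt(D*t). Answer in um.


Step 1: Compute D*t = 4.0e-13 * 15898 = 6.3592e-09 cm^2
Step 2: sqrt(D*t) = 7.97446e-05 cm
Step 3: x = 2 * 7.97446e-05 cm = 1.594892e-04 cm
Step 4: Convert to um (1 cm = 1e4 um): x = 1.595 um


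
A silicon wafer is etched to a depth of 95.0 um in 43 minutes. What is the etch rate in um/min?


Step 1: Etch rate = depth / time
Step 2: rate = 95.0 / 43
rate = 2.209 um/min


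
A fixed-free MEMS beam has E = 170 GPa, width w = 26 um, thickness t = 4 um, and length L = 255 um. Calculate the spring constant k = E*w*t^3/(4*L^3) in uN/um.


Step 1: Convert E to consistent units (1 GPa = 1000 uN/um^2).
E = 170 GPa = 170000 uN/um^2
Step 2: Compute t^3 = 4^3 = 64
Step 3: Compute L^3 = 255^3 = 16581375
Step 4: k = 170000 * 26 * 64 / (4 * 16581375)
k = 4.265 uN/um


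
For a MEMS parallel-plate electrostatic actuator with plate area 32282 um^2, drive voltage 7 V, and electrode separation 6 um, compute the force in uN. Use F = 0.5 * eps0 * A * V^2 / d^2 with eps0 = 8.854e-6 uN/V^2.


Step 1: Identify parameters.
eps0 = 8.854e-6 uN/V^2, A = 32282 um^2, V = 7 V, d = 6 um
Step 2: Compute V^2 = 7^2 = 49
Step 3: Compute d^2 = 6^2 = 36
Step 4: F = 0.5 * 8.854e-6 * 32282 * 49 / 36
F = 0.195 uN


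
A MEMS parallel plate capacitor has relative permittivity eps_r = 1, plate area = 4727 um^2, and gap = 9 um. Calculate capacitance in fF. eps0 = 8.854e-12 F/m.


Step 1: Convert area to m^2: A = 4727e-12 m^2
Step 2: Convert gap to m: d = 9e-6 m
Step 3: C = eps0 * eps_r * A / d
C = 8.854e-12 * 1 * 4727e-12 / 9e-6
Step 4: Convert to fF (multiply by 1e15).
C = 4.65 fF


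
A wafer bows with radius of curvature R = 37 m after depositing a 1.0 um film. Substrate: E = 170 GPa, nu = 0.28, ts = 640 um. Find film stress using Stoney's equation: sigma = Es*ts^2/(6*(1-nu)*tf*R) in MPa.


Step 1: Compute numerator: Es * ts^2 = 170 * 640^2 = 69632000 (GPa*um^2)
Step 2: Compute denominator (R in um): 6*(1-nu)*tf*R = 6*0.72*1.0*37e6 = 159840000.0 (um^2)
Step 3: sigma (GPa) = 69632000 / 159840000.0 = 4.35636e-01 GPa
Step 4: Convert to MPa (x1000): sigma = 435.6 MPa


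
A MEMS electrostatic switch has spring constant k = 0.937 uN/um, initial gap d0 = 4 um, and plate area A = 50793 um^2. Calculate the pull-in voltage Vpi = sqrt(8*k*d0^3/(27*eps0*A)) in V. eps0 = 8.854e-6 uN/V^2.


Step 1: Compute numerator: 8 * k * d0^3 = 8 * 0.937 * 4^3 = 479.744
Step 2: Compute denominator: 27 * eps0 * A = 27 * 8.854e-6 * 50793 = 12.142473
Step 3: Vpi = sqrt(479.744 / 12.142473)
Vpi = 6.29 V


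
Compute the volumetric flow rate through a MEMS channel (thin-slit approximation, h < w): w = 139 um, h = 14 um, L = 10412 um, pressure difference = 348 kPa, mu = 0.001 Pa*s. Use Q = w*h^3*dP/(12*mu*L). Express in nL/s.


Step 1: Convert all dimensions to SI (meters).
w = 139e-6 m, h = 14e-6 m, L = 10412e-6 m, dP = 348e3 Pa
Step 2: Q = w * h^3 * dP / (12 * mu * L)
Q = 139e-6 * (14e-6)^3 * 348e3 / (12 * 0.001 * 10412e-6) = 1.06233807e-09 m^3/s
Step 3: Convert Q from m^3/s to nL/s (1 m^3 = 1e12 nL, so multiply by 1e12).
Q = 1062.338 nL/s


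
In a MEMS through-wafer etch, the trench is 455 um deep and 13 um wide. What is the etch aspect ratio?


Step 1: AR = depth / width
Step 2: AR = 455 / 13
AR = 35.0


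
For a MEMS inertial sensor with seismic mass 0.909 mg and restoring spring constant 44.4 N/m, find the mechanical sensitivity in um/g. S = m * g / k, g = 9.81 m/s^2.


Step 1: Convert mass: m = 0.909 mg = 9.09e-07 kg
Step 2: S = m * g / k = 9.09e-07 * 9.81 / 44.4
Step 3: S = 2.01e-07 m/g
Step 4: Convert to um/g: S = 0.201 um/g


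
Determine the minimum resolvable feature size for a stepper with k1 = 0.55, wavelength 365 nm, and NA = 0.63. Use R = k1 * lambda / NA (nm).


Step 1: Identify values: k1 = 0.55, lambda = 365 nm, NA = 0.63
Step 2: R = k1 * lambda / NA
R = 0.55 * 365 / 0.63
R = 318.7 nm


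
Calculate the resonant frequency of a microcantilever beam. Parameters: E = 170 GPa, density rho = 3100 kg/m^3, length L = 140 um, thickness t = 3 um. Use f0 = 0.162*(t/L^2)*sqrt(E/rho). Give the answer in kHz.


Step 1: Convert units to SI.
t_SI = 3e-6 m, L_SI = 140e-6 m
Step 2: Calculate sqrt(E/rho).
sqrt(170e9 / 3100) = 7405.32 m/s
Step 3: Compute f0.
f0 = 0.162 * 3e-6 / (140e-6)^2 * 7405.32 = 183621.7 Hz = 183.62 kHz


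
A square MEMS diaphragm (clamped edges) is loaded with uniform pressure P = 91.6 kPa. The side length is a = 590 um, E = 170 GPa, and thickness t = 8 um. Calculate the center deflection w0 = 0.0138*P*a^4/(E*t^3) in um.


Step 1: Convert pressure to compatible units (E is in GPa, so P in GPa).
P = 91.6 kPa = 91.6e-6 GPa
Step 2: Compute numerator: 0.0138 * P * a^4.
a^4 = 590^4 = 121173610000
numerator = 0.0138 * 91.6e-6 * 121173610000 = 1.531731e+05
Step 3: Compute denominator: E * t^3 = 170 * 8^3 = 87040
Step 4: w0 = numerator / denominator = 1.531731e+05 / 87040 = 1.7598 um


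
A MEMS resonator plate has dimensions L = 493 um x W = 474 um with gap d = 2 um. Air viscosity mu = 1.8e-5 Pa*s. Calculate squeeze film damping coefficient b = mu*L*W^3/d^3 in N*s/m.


Step 1: Convert to SI.
L = 493e-6 m, W = 474e-6 m, d = 2e-6 m
Step 2: W^3 = (474e-6)^3 = 1.06e-10 m^3
Step 3: d^3 = (2e-6)^3 = 8.00e-18 m^3
Step 4: b = 1.8e-5 * 493e-6 * 1.06e-10 / 8.00e-18
b = 1.18e-01 N*s/m


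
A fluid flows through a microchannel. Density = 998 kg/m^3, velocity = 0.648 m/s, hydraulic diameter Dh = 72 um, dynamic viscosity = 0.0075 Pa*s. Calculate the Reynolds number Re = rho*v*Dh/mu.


Step 1: Convert Dh to meters: Dh = 72e-6 m
Step 2: Re = rho * v * Dh / mu
Re = 998 * 0.648 * 72e-6 / 0.0075
Re = 6.208


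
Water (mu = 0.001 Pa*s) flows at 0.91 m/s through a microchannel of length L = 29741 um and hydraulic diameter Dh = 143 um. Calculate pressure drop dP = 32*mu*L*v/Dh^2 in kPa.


Step 1: Convert to SI: L = 29741e-6 m, Dh = 143e-6 m
Step 2: dP = 32 * 0.001 * 29741e-6 * 0.91 / (143e-6)^2
Step 3: dP = 42352.09 Pa
Step 4: Convert to kPa: dP = 42.35 kPa


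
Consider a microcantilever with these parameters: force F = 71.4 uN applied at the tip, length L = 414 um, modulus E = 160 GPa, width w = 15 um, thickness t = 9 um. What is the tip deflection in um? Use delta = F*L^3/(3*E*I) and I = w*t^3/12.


Step 1: Calculate the second moment of area.
I = w * t^3 / 12 = 15 * 9^3 / 12 = 911.25 um^4
Step 2: Convert E to consistent units (1 GPa = 1000 uN/um^2).
E = 160 GPa = 160000 uN/um^2
Step 3: Calculate tip deflection.
delta = F * L^3 / (3 * E * I)
delta = 71.4 * 414^3 / (3 * 160000 * 911.25)
delta = 11.583 um


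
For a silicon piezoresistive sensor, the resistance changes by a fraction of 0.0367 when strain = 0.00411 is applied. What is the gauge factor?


Step 1: Identify values.
dR/R = 0.0367, strain = 0.00411
Step 2: GF = (dR/R) / strain = 0.0367 / 0.00411
GF = 8.9


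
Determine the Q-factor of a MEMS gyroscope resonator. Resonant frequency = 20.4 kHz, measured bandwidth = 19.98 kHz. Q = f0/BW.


Step 1: Q = f0 / bandwidth
Step 2: Q = 20.4 / 19.98
Q = 1.0


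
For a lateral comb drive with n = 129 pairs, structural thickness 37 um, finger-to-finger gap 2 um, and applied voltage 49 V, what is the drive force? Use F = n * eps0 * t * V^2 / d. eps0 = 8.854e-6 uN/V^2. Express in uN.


Step 1: Parameters: n=129, eps0=8.854e-6 uN/V^2, t=37 um, V=49 V, d=2 um
Step 2: V^2 = 2401
Step 3: F = 129 * 8.854e-6 * 37 * 2401 / 2
F = 50.733 uN


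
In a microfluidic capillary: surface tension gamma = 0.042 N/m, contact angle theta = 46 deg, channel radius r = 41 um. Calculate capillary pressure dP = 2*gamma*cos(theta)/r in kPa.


Step 1: cos(46 deg) = 0.6947
Step 2: Convert r to m: r = 41e-6 m
Step 3: dP = 2 * 0.042 * 0.6947 / 41e-6 = 1423.3 Pa
Step 4: Convert Pa to kPa (divide by 1000).
dP = 1.42 kPa


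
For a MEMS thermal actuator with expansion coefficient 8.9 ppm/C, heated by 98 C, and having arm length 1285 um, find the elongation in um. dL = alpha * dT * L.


Step 1: Convert CTE: alpha = 8.9 ppm/C = 8.9e-6 /C
Step 2: dL = 8.9e-6 * 98 * 1285
dL = 1.1208 um


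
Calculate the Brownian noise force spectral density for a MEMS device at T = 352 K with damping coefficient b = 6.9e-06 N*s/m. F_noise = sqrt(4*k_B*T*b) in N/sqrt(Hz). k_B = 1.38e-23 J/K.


Step 1: Compute 4 * k_B * T * b
= 4 * 1.38e-23 * 352 * 6.9e-06
= 1.3407e-25 N^2/Hz
Step 2: F_noise = sqrt(1.3407e-25)
F_noise = 3.66e-13 N/sqrt(Hz)


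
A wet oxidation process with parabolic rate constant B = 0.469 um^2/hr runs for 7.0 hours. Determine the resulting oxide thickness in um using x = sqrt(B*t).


Step 1: Compute B*t = 0.469 * 7.0 = 3.283
Step 2: x = sqrt(3.283)
x = 1.812 um


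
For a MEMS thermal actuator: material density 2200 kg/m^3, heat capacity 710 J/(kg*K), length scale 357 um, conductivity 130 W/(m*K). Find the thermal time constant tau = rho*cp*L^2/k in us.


Step 1: Convert L to m: L = 357e-6 m
Step 2: L^2 = (357e-6)^2 = 1.27449e-07 m^2
Step 3: tau = 2200 * 710 * 1.27449e-07 / 130 = 1.53134875e-03 s
Step 4: Convert to microseconds (multiply by 1e6).
tau = 1531.349 us


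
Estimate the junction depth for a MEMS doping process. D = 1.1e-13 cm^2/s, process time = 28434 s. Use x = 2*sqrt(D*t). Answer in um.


Step 1: Compute D*t = 1.1e-13 * 28434 = 3.12774e-09 cm^2
Step 2: sqrt(D*t) = 5.59262e-05 cm
Step 3: x = 2 * 5.59262e-05 cm = 1.118524e-04 cm
Step 4: Convert to um (1 cm = 1e4 um): x = 1.119 um


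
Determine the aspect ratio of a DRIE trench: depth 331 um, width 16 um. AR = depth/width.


Step 1: AR = depth / width
Step 2: AR = 331 / 16
AR = 20.7


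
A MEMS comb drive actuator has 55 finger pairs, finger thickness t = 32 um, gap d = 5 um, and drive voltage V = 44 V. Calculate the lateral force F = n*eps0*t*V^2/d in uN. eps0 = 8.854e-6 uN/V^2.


Step 1: Parameters: n=55, eps0=8.854e-6 uN/V^2, t=32 um, V=44 V, d=5 um
Step 2: V^2 = 1936
Step 3: F = 55 * 8.854e-6 * 32 * 1936 / 5
F = 6.034 uN


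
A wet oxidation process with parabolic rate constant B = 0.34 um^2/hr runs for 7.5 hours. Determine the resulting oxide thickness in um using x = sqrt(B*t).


Step 1: Compute B*t = 0.34 * 7.5 = 2.55
Step 2: x = sqrt(2.55)
x = 1.597 um


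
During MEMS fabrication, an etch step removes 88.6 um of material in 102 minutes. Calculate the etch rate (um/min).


Step 1: Etch rate = depth / time
Step 2: rate = 88.6 / 102
rate = 0.869 um/min


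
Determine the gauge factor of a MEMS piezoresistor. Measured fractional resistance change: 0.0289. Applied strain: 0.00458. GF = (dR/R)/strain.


Step 1: Identify values.
dR/R = 0.0289, strain = 0.00458
Step 2: GF = (dR/R) / strain = 0.0289 / 0.00458
GF = 6.3


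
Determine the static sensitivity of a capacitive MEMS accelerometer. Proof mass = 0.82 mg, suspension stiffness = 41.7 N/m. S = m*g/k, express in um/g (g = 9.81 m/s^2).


Step 1: Convert mass: m = 0.82 mg = 8.20e-07 kg
Step 2: S = m * g / k = 8.20e-07 * 9.81 / 41.7
Step 3: S = 1.93e-07 m/g
Step 4: Convert to um/g: S = 0.193 um/g


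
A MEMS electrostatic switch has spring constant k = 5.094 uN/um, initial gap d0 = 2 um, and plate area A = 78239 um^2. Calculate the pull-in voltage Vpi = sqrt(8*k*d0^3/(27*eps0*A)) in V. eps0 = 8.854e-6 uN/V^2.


Step 1: Compute numerator: 8 * k * d0^3 = 8 * 5.094 * 2^3 = 326.016
Step 2: Compute denominator: 27 * eps0 * A = 27 * 8.854e-6 * 78239 = 18.703659
Step 3: Vpi = sqrt(326.016 / 18.703659)
Vpi = 4.17 V


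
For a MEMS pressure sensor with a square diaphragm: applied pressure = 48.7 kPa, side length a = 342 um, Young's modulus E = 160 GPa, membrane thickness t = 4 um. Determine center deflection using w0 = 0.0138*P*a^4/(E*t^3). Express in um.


Step 1: Convert pressure to compatible units (E is in GPa, so P in GPa).
P = 48.7 kPa = 48.7e-6 GPa
Step 2: Compute numerator: 0.0138 * P * a^4.
a^4 = 342^4 = 13680577296
numerator = 0.0138 * 48.7e-6 * 13680577296 = 9.19417e+03
Step 3: Compute denominator: E * t^3 = 160 * 4^3 = 10240
Step 4: w0 = numerator / denominator = 9.19417e+03 / 10240 = 0.8979 um


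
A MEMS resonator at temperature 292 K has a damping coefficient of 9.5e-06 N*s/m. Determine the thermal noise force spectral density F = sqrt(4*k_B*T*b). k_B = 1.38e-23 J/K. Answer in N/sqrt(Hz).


Step 1: Compute 4 * k_B * T * b
= 4 * 1.38e-23 * 292 * 9.5e-06
= 1.5312e-25 N^2/Hz
Step 2: F_noise = sqrt(1.5312e-25)
F_noise = 3.91e-13 N/sqrt(Hz)


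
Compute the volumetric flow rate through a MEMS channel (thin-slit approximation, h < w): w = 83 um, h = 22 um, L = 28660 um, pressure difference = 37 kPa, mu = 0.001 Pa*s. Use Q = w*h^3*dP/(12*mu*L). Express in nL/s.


Step 1: Convert all dimensions to SI (meters).
w = 83e-6 m, h = 22e-6 m, L = 28660e-6 m, dP = 37e3 Pa
Step 2: Q = w * h^3 * dP / (12 * mu * L)
Q = 83e-6 * (22e-6)^3 * 37e3 / (12 * 0.001 * 28660e-6) = 9.50803e-11 m^3/s
Step 3: Convert Q from m^3/s to nL/s (1 m^3 = 1e12 nL, so multiply by 1e12).
Q = 95.08 nL/s


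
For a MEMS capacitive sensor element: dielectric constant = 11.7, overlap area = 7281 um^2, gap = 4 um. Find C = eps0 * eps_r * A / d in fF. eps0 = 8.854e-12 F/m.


Step 1: Convert area to m^2: A = 7281e-12 m^2
Step 2: Convert gap to m: d = 4e-6 m
Step 3: C = eps0 * eps_r * A / d
C = 8.854e-12 * 11.7 * 7281e-12 / 4e-6
Step 4: Convert to fF (multiply by 1e15).
C = 188.56 fF


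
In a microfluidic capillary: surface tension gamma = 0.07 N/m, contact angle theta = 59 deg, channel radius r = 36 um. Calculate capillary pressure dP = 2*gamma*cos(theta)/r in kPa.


Step 1: cos(59 deg) = 0.515
Step 2: Convert r to m: r = 36e-6 m
Step 3: dP = 2 * 0.07 * 0.515 / 36e-6 = 2002.8 Pa
Step 4: Convert Pa to kPa (divide by 1000).
dP = 2.0 kPa


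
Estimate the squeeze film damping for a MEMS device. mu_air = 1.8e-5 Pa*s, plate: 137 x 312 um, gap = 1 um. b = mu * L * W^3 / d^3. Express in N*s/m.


Step 1: Convert to SI.
L = 137e-6 m, W = 312e-6 m, d = 1e-6 m
Step 2: W^3 = (312e-6)^3 = 3.04e-11 m^3
Step 3: d^3 = (1e-6)^3 = 1.00e-18 m^3
Step 4: b = 1.8e-5 * 137e-6 * 3.04e-11 / 1.00e-18
b = 7.49e-02 N*s/m


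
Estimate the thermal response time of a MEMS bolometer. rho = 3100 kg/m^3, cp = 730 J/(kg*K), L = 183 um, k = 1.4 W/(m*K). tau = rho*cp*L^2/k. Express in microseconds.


Step 1: Convert L to m: L = 183e-6 m
Step 2: L^2 = (183e-6)^2 = 3.3489e-08 m^2
Step 3: tau = 3100 * 730 * 3.3489e-08 / 1.4 = 5.413257643e-02 s
Step 4: Convert to microseconds (multiply by 1e6).
tau = 54132.576 us


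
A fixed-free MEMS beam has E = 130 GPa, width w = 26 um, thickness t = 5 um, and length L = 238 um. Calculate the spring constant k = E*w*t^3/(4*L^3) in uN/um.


Step 1: Convert E to consistent units (1 GPa = 1000 uN/um^2).
E = 130 GPa = 130000 uN/um^2
Step 2: Compute t^3 = 5^3 = 125
Step 3: Compute L^3 = 238^3 = 13481272
Step 4: k = 130000 * 26 * 125 / (4 * 13481272)
k = 7.8349 uN/um
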